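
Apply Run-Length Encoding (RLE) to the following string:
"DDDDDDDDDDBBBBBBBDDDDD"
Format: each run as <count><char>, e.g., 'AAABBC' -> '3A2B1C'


Scanning runs left to right:
  i=0: run of 'D' x 10 -> '10D'
  i=10: run of 'B' x 7 -> '7B'
  i=17: run of 'D' x 5 -> '5D'

RLE = 10D7B5D


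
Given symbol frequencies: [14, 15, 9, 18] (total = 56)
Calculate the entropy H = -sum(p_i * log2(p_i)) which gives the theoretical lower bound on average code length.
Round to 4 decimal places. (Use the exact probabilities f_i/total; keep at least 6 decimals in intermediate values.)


Per-symbol terms -p_i * log2(p_i) with p_i = f_i/56:
  p = 14/56 = 0.250000: log2(p) = -2.000000, -p*log2(p) = 0.500000
  p = 15/56 = 0.267857: log2(p) = -1.900464, -p*log2(p) = 0.509053
  p = 9/56 = 0.160714: log2(p) = -2.637430, -p*log2(p) = 0.423873
  p = 18/56 = 0.321429: log2(p) = -1.637430, -p*log2(p) = 0.526317
H = 0.500000 + 0.509053 + 0.423873 + 0.526317 = 1.959243

H = 1.9592 bits/symbol


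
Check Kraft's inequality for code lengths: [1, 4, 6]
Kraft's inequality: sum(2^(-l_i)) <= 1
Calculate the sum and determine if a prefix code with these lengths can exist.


Sum = 2^(-1) + 2^(-4) + 2^(-6)
    = 0.5 + 0.0625 + 0.015625
    = 37/64 = 0.578125
Since 0.578125 <= 1, Kraft's inequality IS satisfied.
A prefix code with these lengths CAN exist.

Kraft sum = 0.578125. Satisfied.


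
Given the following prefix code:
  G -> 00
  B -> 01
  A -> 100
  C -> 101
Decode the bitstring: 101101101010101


Decoding step by step:
Bits 101 -> C
Bits 101 -> C
Bits 101 -> C
Bits 01 -> B
Bits 01 -> B
Bits 01 -> B


Decoded message: CCCBBB


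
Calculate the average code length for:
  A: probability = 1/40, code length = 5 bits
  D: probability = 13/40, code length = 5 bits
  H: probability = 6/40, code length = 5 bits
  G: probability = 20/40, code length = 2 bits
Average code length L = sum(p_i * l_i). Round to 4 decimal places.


Weighted contributions p_i * l_i:
  A: (1/40) * 5 = 5/40
  D: (13/40) * 5 = 65/40
  H: (6/40) * 5 = 30/40
  G: (20/40) * 2 = 40/40
Sum = (5 + 65 + 30 + 40)/40 = 140/40

L = 140/40 = 3.5000 bits/symbol


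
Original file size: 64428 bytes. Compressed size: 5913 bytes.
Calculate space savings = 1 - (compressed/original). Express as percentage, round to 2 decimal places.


ratio = compressed/original = 5913/64428 = 0.091777
savings = 1 - ratio = 1 - 0.091777 = 0.908223
as a percentage: 0.908223 * 100 = 90.82%

Space savings = 1 - 5913/64428 = 90.82%


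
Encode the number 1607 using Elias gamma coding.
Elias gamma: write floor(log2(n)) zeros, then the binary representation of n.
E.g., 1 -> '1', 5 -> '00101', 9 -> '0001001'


num_bits = floor(log2(1607)) + 1 = 11
leading_zeros = num_bits - 1 = 10
binary(1607) = 11001000111

Elias gamma(1607) = '0000000000' + '11001000111' = 000000000011001000111 (21 bits)


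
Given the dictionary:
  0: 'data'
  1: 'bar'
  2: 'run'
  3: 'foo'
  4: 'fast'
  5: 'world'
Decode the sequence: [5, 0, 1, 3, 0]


Look up each index in the dictionary:
  5 -> 'world'
  0 -> 'data'
  1 -> 'bar'
  3 -> 'foo'
  0 -> 'data'

Decoded: "world data bar foo data"


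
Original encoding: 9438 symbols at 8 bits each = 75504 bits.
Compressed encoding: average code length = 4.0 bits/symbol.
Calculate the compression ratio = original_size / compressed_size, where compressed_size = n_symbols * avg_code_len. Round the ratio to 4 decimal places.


original_size = n_symbols * orig_bits = 9438 * 8 = 75504 bits
compressed_size = n_symbols * avg_code_len = 9438 * 4.0 = 37752.0 bits
ratio = original_size / compressed_size = 75504 / 37752.0 = 2.0

Compression ratio = 2.0


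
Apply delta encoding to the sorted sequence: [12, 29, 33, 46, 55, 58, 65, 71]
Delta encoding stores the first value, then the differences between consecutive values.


First value: 12
Deltas:
  29 - 12 = 17
  33 - 29 = 4
  46 - 33 = 13
  55 - 46 = 9
  58 - 55 = 3
  65 - 58 = 7
  71 - 65 = 6


Delta encoded: [12, 17, 4, 13, 9, 3, 7, 6]


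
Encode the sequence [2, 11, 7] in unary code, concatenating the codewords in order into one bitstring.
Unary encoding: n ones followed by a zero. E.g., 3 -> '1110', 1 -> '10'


Encode each number as n ones followed by a terminating 0:
  2 -> 110 (3 bits)
  11 -> 111111111110 (12 bits)
  7 -> 11111110 (8 bits)
Total length = 3 + 12 + 8 = 23 bits.

Unary([2, 11, 7]) = 11011111111111011111110 (23 bits)


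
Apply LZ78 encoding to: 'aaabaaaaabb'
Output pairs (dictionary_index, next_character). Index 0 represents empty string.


LZ78 encoding steps:
Dictionary: {0: ''}
Step 1: w='' (idx 0), next='a' -> output (0, 'a'), add 'a' as idx 1
Step 2: w='a' (idx 1), next='a' -> output (1, 'a'), add 'aa' as idx 2
Step 3: w='' (idx 0), next='b' -> output (0, 'b'), add 'b' as idx 3
Step 4: w='aa' (idx 2), next='a' -> output (2, 'a'), add 'aaa' as idx 4
Step 5: w='aa' (idx 2), next='b' -> output (2, 'b'), add 'aab' as idx 5
Step 6: w='b' (idx 3), end of input -> output (3, '')


Encoded: [(0, 'a'), (1, 'a'), (0, 'b'), (2, 'a'), (2, 'b'), (3, '')]


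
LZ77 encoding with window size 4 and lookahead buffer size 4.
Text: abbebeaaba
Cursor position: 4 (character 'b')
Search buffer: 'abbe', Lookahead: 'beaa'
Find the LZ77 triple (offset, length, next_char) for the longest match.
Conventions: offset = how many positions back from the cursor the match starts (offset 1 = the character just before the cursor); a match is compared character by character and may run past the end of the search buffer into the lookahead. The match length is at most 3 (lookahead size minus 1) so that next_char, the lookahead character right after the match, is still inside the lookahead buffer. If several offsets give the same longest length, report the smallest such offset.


Try each offset into the search buffer:
  offset=1 (pos 3, char 'e'): match length 0
  offset=2 (pos 2, char 'b'): match length 2
  offset=3 (pos 1, char 'b'): match length 1
  offset=4 (pos 0, char 'a'): match length 0
Longest match has length 2 at offset 2.
next_char = character at position 4 + 2 = 6 -> 'a'

Best match: offset=2, length=2 (matching 'be' starting at position 2)
LZ77 triple: (2, 2, 'a')


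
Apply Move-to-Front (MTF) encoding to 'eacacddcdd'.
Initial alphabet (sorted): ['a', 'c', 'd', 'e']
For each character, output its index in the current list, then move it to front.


MTF encoding:
'e': index 3 in ['a', 'c', 'd', 'e'] -> ['e', 'a', 'c', 'd']
'a': index 1 in ['e', 'a', 'c', 'd'] -> ['a', 'e', 'c', 'd']
'c': index 2 in ['a', 'e', 'c', 'd'] -> ['c', 'a', 'e', 'd']
'a': index 1 in ['c', 'a', 'e', 'd'] -> ['a', 'c', 'e', 'd']
'c': index 1 in ['a', 'c', 'e', 'd'] -> ['c', 'a', 'e', 'd']
'd': index 3 in ['c', 'a', 'e', 'd'] -> ['d', 'c', 'a', 'e']
'd': index 0 in ['d', 'c', 'a', 'e'] -> ['d', 'c', 'a', 'e']
'c': index 1 in ['d', 'c', 'a', 'e'] -> ['c', 'd', 'a', 'e']
'd': index 1 in ['c', 'd', 'a', 'e'] -> ['d', 'c', 'a', 'e']
'd': index 0 in ['d', 'c', 'a', 'e'] -> ['d', 'c', 'a', 'e']


Output: [3, 1, 2, 1, 1, 3, 0, 1, 1, 0]


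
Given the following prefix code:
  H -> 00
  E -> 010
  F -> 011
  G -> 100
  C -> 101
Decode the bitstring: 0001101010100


Decoding step by step:
Bits 00 -> H
Bits 011 -> F
Bits 010 -> E
Bits 101 -> C
Bits 00 -> H


Decoded message: HFECH


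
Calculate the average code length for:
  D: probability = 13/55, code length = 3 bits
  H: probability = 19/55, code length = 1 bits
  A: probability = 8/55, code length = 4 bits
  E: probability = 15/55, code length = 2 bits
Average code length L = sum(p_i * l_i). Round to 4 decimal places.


Weighted contributions p_i * l_i:
  D: (13/55) * 3 = 39/55
  H: (19/55) * 1 = 19/55
  A: (8/55) * 4 = 32/55
  E: (15/55) * 2 = 30/55
Sum = (39 + 19 + 32 + 30)/55 = 120/55

L = 120/55 = 2.1818 bits/symbol


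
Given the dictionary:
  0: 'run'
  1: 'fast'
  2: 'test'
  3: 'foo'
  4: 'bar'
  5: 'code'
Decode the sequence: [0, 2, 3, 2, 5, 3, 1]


Look up each index in the dictionary:
  0 -> 'run'
  2 -> 'test'
  3 -> 'foo'
  2 -> 'test'
  5 -> 'code'
  3 -> 'foo'
  1 -> 'fast'

Decoded: "run test foo test code foo fast"


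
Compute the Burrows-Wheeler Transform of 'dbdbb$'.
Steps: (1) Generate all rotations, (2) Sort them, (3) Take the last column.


Rotations (sorted):
  0: $dbdbb -> last char: b
  1: b$dbdb -> last char: b
  2: bb$dbd -> last char: d
  3: bdbb$d -> last char: d
  4: dbb$db -> last char: b
  5: dbdbb$ -> last char: $


BWT = bbddb$


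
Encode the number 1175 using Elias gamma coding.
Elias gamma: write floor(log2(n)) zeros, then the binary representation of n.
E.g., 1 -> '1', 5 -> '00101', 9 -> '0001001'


num_bits = floor(log2(1175)) + 1 = 11
leading_zeros = num_bits - 1 = 10
binary(1175) = 10010010111

Elias gamma(1175) = '0000000000' + '10010010111' = 000000000010010010111 (21 bits)


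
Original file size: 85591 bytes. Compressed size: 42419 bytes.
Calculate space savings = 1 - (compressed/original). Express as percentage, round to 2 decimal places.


ratio = compressed/original = 42419/85591 = 0.495601
savings = 1 - ratio = 1 - 0.495601 = 0.504399
as a percentage: 0.504399 * 100 = 50.44%

Space savings = 1 - 42419/85591 = 50.44%


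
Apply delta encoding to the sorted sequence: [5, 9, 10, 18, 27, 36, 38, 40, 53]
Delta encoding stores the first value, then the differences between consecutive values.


First value: 5
Deltas:
  9 - 5 = 4
  10 - 9 = 1
  18 - 10 = 8
  27 - 18 = 9
  36 - 27 = 9
  38 - 36 = 2
  40 - 38 = 2
  53 - 40 = 13


Delta encoded: [5, 4, 1, 8, 9, 9, 2, 2, 13]


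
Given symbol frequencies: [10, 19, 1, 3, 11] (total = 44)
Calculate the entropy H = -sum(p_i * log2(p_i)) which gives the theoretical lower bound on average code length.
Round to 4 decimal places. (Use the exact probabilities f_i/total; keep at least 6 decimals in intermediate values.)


Per-symbol terms -p_i * log2(p_i) with p_i = f_i/44:
  p = 10/44 = 0.227273: log2(p) = -2.137504, -p*log2(p) = 0.485796
  p = 19/44 = 0.431818: log2(p) = -1.211504, -p*log2(p) = 0.523149
  p = 1/44 = 0.022727: log2(p) = -5.459432, -p*log2(p) = 0.124078
  p = 3/44 = 0.068182: log2(p) = -3.874469, -p*log2(p) = 0.264168
  p = 11/44 = 0.250000: log2(p) = -2.000000, -p*log2(p) = 0.500000
H = 0.485796 + 0.523149 + 0.124078 + 0.264168 + 0.500000 = 1.897191

H = 1.8972 bits/symbol


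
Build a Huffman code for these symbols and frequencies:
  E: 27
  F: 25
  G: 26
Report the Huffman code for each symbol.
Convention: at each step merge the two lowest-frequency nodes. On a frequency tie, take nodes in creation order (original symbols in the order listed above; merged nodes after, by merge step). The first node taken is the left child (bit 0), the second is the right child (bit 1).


Huffman tree construction:
Step 1: Merge F(25) + G(26) = 51
Step 2: Merge E(27) + (F+G)(51) = 78
Read each symbol's code off the tree from the root (left child = 0, right child = 1).

Codes:
  E: 0 (length 1)
  F: 10 (length 2)
  G: 11 (length 2)
Average code length: 129/78 = 1.6538 bits/symbol


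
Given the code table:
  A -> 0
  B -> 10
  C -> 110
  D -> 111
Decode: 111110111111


Decoding:
111 -> D
110 -> C
111 -> D
111 -> D


Result: DCDD


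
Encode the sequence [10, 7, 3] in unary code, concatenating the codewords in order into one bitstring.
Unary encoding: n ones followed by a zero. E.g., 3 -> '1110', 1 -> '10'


Encode each number as n ones followed by a terminating 0:
  10 -> 11111111110 (11 bits)
  7 -> 11111110 (8 bits)
  3 -> 1110 (4 bits)
Total length = 11 + 8 + 4 = 23 bits.

Unary([10, 7, 3]) = 11111111110111111101110 (23 bits)


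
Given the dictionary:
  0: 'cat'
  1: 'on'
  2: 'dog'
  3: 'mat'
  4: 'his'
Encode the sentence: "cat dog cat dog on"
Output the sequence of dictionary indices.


Look up each word in the dictionary:
  'cat' -> 0
  'dog' -> 2
  'cat' -> 0
  'dog' -> 2
  'on' -> 1

Encoded: [0, 2, 0, 2, 1]


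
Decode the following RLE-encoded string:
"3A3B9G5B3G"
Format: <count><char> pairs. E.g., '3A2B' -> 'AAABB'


Expanding each <count><char> pair:
  3A -> 'AAA'
  3B -> 'BBB'
  9G -> 'GGGGGGGGG'
  5B -> 'BBBBB'
  3G -> 'GGG'

Decoded = AAABBBGGGGGGGGGBBBBBGGG


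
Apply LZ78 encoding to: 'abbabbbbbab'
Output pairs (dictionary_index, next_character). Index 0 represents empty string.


LZ78 encoding steps:
Dictionary: {0: ''}
Step 1: w='' (idx 0), next='a' -> output (0, 'a'), add 'a' as idx 1
Step 2: w='' (idx 0), next='b' -> output (0, 'b'), add 'b' as idx 2
Step 3: w='b' (idx 2), next='a' -> output (2, 'a'), add 'ba' as idx 3
Step 4: w='b' (idx 2), next='b' -> output (2, 'b'), add 'bb' as idx 4
Step 5: w='bb' (idx 4), next='b' -> output (4, 'b'), add 'bbb' as idx 5
Step 6: w='a' (idx 1), next='b' -> output (1, 'b'), add 'ab' as idx 6


Encoded: [(0, 'a'), (0, 'b'), (2, 'a'), (2, 'b'), (4, 'b'), (1, 'b')]


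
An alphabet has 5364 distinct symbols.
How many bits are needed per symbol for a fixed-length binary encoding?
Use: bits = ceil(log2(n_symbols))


log2(5364) = 12.3891
Bracket: 2^12 = 4096 < 5364 <= 2^13 = 8192
So ceil(log2(5364)) = 13

bits = ceil(log2(5364)) = ceil(12.3891) = 13 bits


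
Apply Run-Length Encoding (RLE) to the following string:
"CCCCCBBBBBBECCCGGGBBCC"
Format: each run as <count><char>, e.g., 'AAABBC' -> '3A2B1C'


Scanning runs left to right:
  i=0: run of 'C' x 5 -> '5C'
  i=5: run of 'B' x 6 -> '6B'
  i=11: run of 'E' x 1 -> '1E'
  i=12: run of 'C' x 3 -> '3C'
  i=15: run of 'G' x 3 -> '3G'
  i=18: run of 'B' x 2 -> '2B'
  i=20: run of 'C' x 2 -> '2C'

RLE = 5C6B1E3C3G2B2C


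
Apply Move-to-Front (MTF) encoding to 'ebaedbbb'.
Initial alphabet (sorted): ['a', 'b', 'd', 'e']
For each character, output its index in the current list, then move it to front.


MTF encoding:
'e': index 3 in ['a', 'b', 'd', 'e'] -> ['e', 'a', 'b', 'd']
'b': index 2 in ['e', 'a', 'b', 'd'] -> ['b', 'e', 'a', 'd']
'a': index 2 in ['b', 'e', 'a', 'd'] -> ['a', 'b', 'e', 'd']
'e': index 2 in ['a', 'b', 'e', 'd'] -> ['e', 'a', 'b', 'd']
'd': index 3 in ['e', 'a', 'b', 'd'] -> ['d', 'e', 'a', 'b']
'b': index 3 in ['d', 'e', 'a', 'b'] -> ['b', 'd', 'e', 'a']
'b': index 0 in ['b', 'd', 'e', 'a'] -> ['b', 'd', 'e', 'a']
'b': index 0 in ['b', 'd', 'e', 'a'] -> ['b', 'd', 'e', 'a']


Output: [3, 2, 2, 2, 3, 3, 0, 0]


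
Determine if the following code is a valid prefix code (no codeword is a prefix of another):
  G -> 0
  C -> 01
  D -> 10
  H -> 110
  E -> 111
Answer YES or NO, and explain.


Checking each pair (does one codeword prefix another?):
  G='0' vs C='01': prefix -- VIOLATION

NO -- this is NOT a valid prefix code. G (0) is a prefix of C (01).


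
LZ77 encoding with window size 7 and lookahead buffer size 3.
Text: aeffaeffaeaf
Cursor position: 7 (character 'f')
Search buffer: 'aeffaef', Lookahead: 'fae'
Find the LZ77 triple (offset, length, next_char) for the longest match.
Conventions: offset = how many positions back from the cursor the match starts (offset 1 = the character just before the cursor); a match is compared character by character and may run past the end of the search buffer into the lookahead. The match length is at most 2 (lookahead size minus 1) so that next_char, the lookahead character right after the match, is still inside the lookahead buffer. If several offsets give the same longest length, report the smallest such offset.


Try each offset into the search buffer:
  offset=1 (pos 6, char 'f'): match length 1
  offset=2 (pos 5, char 'e'): match length 0
  offset=3 (pos 4, char 'a'): match length 0
  offset=4 (pos 3, char 'f'): match length 2
  offset=5 (pos 2, char 'f'): match length 1
  offset=6 (pos 1, char 'e'): match length 0
  offset=7 (pos 0, char 'a'): match length 0
Longest match has length 2 at offset 4.
next_char = character at position 7 + 2 = 9 -> 'e'

Best match: offset=4, length=2 (matching 'fa' starting at position 3)
LZ77 triple: (4, 2, 'e')


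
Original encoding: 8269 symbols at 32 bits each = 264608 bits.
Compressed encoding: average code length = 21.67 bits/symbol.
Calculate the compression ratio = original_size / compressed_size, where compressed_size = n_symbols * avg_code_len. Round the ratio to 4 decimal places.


original_size = n_symbols * orig_bits = 8269 * 32 = 264608 bits
compressed_size = n_symbols * avg_code_len = 8269 * 21.67 = 179189.23 bits
ratio = original_size / compressed_size = 264608 / 179189.23 = 1.4767

Compression ratio = 1.4767


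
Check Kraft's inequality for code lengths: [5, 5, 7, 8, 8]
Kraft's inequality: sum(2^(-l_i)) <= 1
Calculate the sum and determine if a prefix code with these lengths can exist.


Sum = 2^(-5) + 2^(-5) + 2^(-7) + 2^(-8) + 2^(-8)
    = 0.03125 + 0.03125 + 0.0078125 + 0.00390625 + 0.00390625
    = 20/256 = 0.078125
Since 0.078125 <= 1, Kraft's inequality IS satisfied.
A prefix code with these lengths CAN exist.

Kraft sum = 0.078125. Satisfied.


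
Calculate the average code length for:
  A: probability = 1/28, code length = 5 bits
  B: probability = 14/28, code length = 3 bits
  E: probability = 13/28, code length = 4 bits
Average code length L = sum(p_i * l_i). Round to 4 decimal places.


Weighted contributions p_i * l_i:
  A: (1/28) * 5 = 5/28
  B: (14/28) * 3 = 42/28
  E: (13/28) * 4 = 52/28
Sum = (5 + 42 + 52)/28 = 99/28

L = 99/28 = 3.5357 bits/symbol


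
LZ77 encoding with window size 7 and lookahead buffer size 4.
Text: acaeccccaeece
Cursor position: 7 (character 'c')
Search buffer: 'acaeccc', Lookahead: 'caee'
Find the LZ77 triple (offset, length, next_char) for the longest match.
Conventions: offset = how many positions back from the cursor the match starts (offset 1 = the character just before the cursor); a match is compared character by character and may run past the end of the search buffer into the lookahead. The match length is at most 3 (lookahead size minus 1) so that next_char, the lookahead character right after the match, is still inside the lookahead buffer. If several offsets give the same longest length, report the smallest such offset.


Try each offset into the search buffer:
  offset=1 (pos 6, char 'c'): match length 1
  offset=2 (pos 5, char 'c'): match length 1
  offset=3 (pos 4, char 'c'): match length 1
  offset=4 (pos 3, char 'e'): match length 0
  offset=5 (pos 2, char 'a'): match length 0
  offset=6 (pos 1, char 'c'): match length 3
  offset=7 (pos 0, char 'a'): match length 0
Longest match has length 3 at offset 6.
next_char = character at position 7 + 3 = 10 -> 'e'

Best match: offset=6, length=3 (matching 'cae' starting at position 1)
LZ77 triple: (6, 3, 'e')


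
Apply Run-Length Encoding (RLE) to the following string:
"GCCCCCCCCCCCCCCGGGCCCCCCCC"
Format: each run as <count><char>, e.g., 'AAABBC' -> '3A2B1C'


Scanning runs left to right:
  i=0: run of 'G' x 1 -> '1G'
  i=1: run of 'C' x 14 -> '14C'
  i=15: run of 'G' x 3 -> '3G'
  i=18: run of 'C' x 8 -> '8C'

RLE = 1G14C3G8C


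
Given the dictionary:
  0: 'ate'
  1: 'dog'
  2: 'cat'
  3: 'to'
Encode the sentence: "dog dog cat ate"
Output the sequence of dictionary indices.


Look up each word in the dictionary:
  'dog' -> 1
  'dog' -> 1
  'cat' -> 2
  'ate' -> 0

Encoded: [1, 1, 2, 0]


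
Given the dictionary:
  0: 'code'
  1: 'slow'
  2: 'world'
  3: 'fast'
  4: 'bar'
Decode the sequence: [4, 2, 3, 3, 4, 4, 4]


Look up each index in the dictionary:
  4 -> 'bar'
  2 -> 'world'
  3 -> 'fast'
  3 -> 'fast'
  4 -> 'bar'
  4 -> 'bar'
  4 -> 'bar'

Decoded: "bar world fast fast bar bar bar"


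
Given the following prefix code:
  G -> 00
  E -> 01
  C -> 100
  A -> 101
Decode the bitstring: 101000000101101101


Decoding step by step:
Bits 101 -> A
Bits 00 -> G
Bits 00 -> G
Bits 00 -> G
Bits 101 -> A
Bits 101 -> A
Bits 101 -> A


Decoded message: AGGGAAA


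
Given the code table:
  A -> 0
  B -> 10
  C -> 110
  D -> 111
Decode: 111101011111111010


Decoding:
111 -> D
10 -> B
10 -> B
111 -> D
111 -> D
110 -> C
10 -> B


Result: DBBDDCB


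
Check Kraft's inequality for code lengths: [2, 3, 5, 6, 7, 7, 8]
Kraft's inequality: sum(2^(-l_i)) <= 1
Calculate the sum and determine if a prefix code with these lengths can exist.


Sum = 2^(-2) + 2^(-3) + 2^(-5) + 2^(-6) + 2^(-7) + 2^(-7) + 2^(-8)
    = 0.25 + 0.125 + 0.03125 + 0.015625 + 0.0078125 + 0.0078125 + 0.00390625
    = 113/256 = 0.44140625
Since 0.44140625 <= 1, Kraft's inequality IS satisfied.
A prefix code with these lengths CAN exist.

Kraft sum = 0.44140625. Satisfied.


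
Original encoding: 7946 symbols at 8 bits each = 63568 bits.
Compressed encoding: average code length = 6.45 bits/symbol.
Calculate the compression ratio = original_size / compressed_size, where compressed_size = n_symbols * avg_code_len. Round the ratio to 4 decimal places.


original_size = n_symbols * orig_bits = 7946 * 8 = 63568 bits
compressed_size = n_symbols * avg_code_len = 7946 * 6.45 = 51251.7 bits
ratio = original_size / compressed_size = 63568 / 51251.7 = 1.2403

Compression ratio = 1.2403


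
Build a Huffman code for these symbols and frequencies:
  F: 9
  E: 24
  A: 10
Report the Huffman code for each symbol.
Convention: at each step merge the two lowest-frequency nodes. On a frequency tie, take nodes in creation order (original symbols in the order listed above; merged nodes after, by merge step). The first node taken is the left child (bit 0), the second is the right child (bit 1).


Huffman tree construction:
Step 1: Merge F(9) + A(10) = 19
Step 2: Merge (F+A)(19) + E(24) = 43
Read each symbol's code off the tree from the root (left child = 0, right child = 1).

Codes:
  F: 00 (length 2)
  E: 1 (length 1)
  A: 01 (length 2)
Average code length: 62/43 = 1.4419 bits/symbol


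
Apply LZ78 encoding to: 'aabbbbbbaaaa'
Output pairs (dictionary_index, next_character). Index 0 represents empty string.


LZ78 encoding steps:
Dictionary: {0: ''}
Step 1: w='' (idx 0), next='a' -> output (0, 'a'), add 'a' as idx 1
Step 2: w='a' (idx 1), next='b' -> output (1, 'b'), add 'ab' as idx 2
Step 3: w='' (idx 0), next='b' -> output (0, 'b'), add 'b' as idx 3
Step 4: w='b' (idx 3), next='b' -> output (3, 'b'), add 'bb' as idx 4
Step 5: w='bb' (idx 4), next='a' -> output (4, 'a'), add 'bba' as idx 5
Step 6: w='a' (idx 1), next='a' -> output (1, 'a'), add 'aa' as idx 6
Step 7: w='a' (idx 1), end of input -> output (1, '')


Encoded: [(0, 'a'), (1, 'b'), (0, 'b'), (3, 'b'), (4, 'a'), (1, 'a'), (1, '')]


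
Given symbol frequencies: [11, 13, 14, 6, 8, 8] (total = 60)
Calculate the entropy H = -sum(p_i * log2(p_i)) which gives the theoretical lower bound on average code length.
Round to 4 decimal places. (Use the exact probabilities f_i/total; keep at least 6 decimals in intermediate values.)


Per-symbol terms -p_i * log2(p_i) with p_i = f_i/60:
  p = 11/60 = 0.183333: log2(p) = -2.447459, -p*log2(p) = 0.448701
  p = 13/60 = 0.216667: log2(p) = -2.206451, -p*log2(p) = 0.478064
  p = 14/60 = 0.233333: log2(p) = -2.099536, -p*log2(p) = 0.489892
  p = 6/60 = 0.100000: log2(p) = -3.321928, -p*log2(p) = 0.332193
  p = 8/60 = 0.133333: log2(p) = -2.906891, -p*log2(p) = 0.387585
  p = 8/60 = 0.133333: log2(p) = -2.906891, -p*log2(p) = 0.387585
H = 0.448701 + 0.478064 + 0.489892 + 0.332193 + 0.387585 + 0.387585 = 2.524020

H = 2.524 bits/symbol


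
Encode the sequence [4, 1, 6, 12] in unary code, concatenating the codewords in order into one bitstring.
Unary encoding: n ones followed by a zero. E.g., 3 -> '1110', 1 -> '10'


Encode each number as n ones followed by a terminating 0:
  4 -> 11110 (5 bits)
  1 -> 10 (2 bits)
  6 -> 1111110 (7 bits)
  12 -> 1111111111110 (13 bits)
Total length = 5 + 2 + 7 + 13 = 27 bits.

Unary([4, 1, 6, 12]) = 111101011111101111111111110 (27 bits)


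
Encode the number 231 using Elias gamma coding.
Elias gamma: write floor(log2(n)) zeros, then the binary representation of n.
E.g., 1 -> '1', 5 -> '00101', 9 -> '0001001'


num_bits = floor(log2(231)) + 1 = 8
leading_zeros = num_bits - 1 = 7
binary(231) = 11100111

Elias gamma(231) = '0000000' + '11100111' = 000000011100111 (15 bits)


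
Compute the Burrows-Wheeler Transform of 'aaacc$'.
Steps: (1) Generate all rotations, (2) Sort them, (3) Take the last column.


Rotations (sorted):
  0: $aaacc -> last char: c
  1: aaacc$ -> last char: $
  2: aacc$a -> last char: a
  3: acc$aa -> last char: a
  4: c$aaac -> last char: c
  5: cc$aaa -> last char: a


BWT = c$aaca


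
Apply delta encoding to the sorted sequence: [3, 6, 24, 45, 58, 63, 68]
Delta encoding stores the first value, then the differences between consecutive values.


First value: 3
Deltas:
  6 - 3 = 3
  24 - 6 = 18
  45 - 24 = 21
  58 - 45 = 13
  63 - 58 = 5
  68 - 63 = 5


Delta encoded: [3, 3, 18, 21, 13, 5, 5]


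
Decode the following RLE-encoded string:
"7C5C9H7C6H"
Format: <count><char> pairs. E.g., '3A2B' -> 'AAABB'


Expanding each <count><char> pair:
  7C -> 'CCCCCCC'
  5C -> 'CCCCC'
  9H -> 'HHHHHHHHH'
  7C -> 'CCCCCCC'
  6H -> 'HHHHHH'

Decoded = CCCCCCCCCCCCHHHHHHHHHCCCCCCCHHHHHH


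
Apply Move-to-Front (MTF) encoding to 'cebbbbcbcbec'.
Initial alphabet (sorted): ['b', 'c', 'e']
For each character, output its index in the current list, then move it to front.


MTF encoding:
'c': index 1 in ['b', 'c', 'e'] -> ['c', 'b', 'e']
'e': index 2 in ['c', 'b', 'e'] -> ['e', 'c', 'b']
'b': index 2 in ['e', 'c', 'b'] -> ['b', 'e', 'c']
'b': index 0 in ['b', 'e', 'c'] -> ['b', 'e', 'c']
'b': index 0 in ['b', 'e', 'c'] -> ['b', 'e', 'c']
'b': index 0 in ['b', 'e', 'c'] -> ['b', 'e', 'c']
'c': index 2 in ['b', 'e', 'c'] -> ['c', 'b', 'e']
'b': index 1 in ['c', 'b', 'e'] -> ['b', 'c', 'e']
'c': index 1 in ['b', 'c', 'e'] -> ['c', 'b', 'e']
'b': index 1 in ['c', 'b', 'e'] -> ['b', 'c', 'e']
'e': index 2 in ['b', 'c', 'e'] -> ['e', 'b', 'c']
'c': index 2 in ['e', 'b', 'c'] -> ['c', 'e', 'b']


Output: [1, 2, 2, 0, 0, 0, 2, 1, 1, 1, 2, 2]


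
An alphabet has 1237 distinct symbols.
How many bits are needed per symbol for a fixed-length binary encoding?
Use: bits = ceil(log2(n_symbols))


log2(1237) = 10.2726
Bracket: 2^10 = 1024 < 1237 <= 2^11 = 2048
So ceil(log2(1237)) = 11

bits = ceil(log2(1237)) = ceil(10.2726) = 11 bits


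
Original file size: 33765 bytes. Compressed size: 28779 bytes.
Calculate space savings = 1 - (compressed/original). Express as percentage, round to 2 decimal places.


ratio = compressed/original = 28779/33765 = 0.852332
savings = 1 - ratio = 1 - 0.852332 = 0.147668
as a percentage: 0.147668 * 100 = 14.77%

Space savings = 1 - 28779/33765 = 14.77%


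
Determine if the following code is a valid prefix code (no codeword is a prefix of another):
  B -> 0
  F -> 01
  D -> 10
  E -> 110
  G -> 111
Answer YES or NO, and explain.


Checking each pair (does one codeword prefix another?):
  B='0' vs F='01': prefix -- VIOLATION

NO -- this is NOT a valid prefix code. B (0) is a prefix of F (01).


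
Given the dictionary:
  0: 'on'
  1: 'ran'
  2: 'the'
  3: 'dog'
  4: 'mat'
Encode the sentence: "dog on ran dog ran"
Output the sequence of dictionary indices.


Look up each word in the dictionary:
  'dog' -> 3
  'on' -> 0
  'ran' -> 1
  'dog' -> 3
  'ran' -> 1

Encoded: [3, 0, 1, 3, 1]


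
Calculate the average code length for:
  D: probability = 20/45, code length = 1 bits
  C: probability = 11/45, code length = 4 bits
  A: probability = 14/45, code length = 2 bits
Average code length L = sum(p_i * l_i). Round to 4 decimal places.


Weighted contributions p_i * l_i:
  D: (20/45) * 1 = 20/45
  C: (11/45) * 4 = 44/45
  A: (14/45) * 2 = 28/45
Sum = (20 + 44 + 28)/45 = 92/45

L = 92/45 = 2.0444 bits/symbol


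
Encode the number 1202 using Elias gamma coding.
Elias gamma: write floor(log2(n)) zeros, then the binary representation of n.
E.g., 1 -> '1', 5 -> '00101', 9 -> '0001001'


num_bits = floor(log2(1202)) + 1 = 11
leading_zeros = num_bits - 1 = 10
binary(1202) = 10010110010

Elias gamma(1202) = '0000000000' + '10010110010' = 000000000010010110010 (21 bits)


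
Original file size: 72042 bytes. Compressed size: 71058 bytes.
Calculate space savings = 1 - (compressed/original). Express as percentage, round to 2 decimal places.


ratio = compressed/original = 71058/72042 = 0.986341
savings = 1 - ratio = 1 - 0.986341 = 0.013659
as a percentage: 0.013659 * 100 = 1.37%

Space savings = 1 - 71058/72042 = 1.37%


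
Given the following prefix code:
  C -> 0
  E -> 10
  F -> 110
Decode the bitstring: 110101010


Decoding step by step:
Bits 110 -> F
Bits 10 -> E
Bits 10 -> E
Bits 10 -> E


Decoded message: FEEE


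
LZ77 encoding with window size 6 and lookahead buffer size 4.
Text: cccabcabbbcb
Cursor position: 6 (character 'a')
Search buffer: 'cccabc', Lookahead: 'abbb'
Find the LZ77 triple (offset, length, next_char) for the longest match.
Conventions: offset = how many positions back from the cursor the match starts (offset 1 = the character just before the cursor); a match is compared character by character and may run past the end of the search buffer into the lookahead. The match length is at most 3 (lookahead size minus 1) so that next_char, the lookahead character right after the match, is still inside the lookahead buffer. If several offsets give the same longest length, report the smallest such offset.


Try each offset into the search buffer:
  offset=1 (pos 5, char 'c'): match length 0
  offset=2 (pos 4, char 'b'): match length 0
  offset=3 (pos 3, char 'a'): match length 2
  offset=4 (pos 2, char 'c'): match length 0
  offset=5 (pos 1, char 'c'): match length 0
  offset=6 (pos 0, char 'c'): match length 0
Longest match has length 2 at offset 3.
next_char = character at position 6 + 2 = 8 -> 'b'

Best match: offset=3, length=2 (matching 'ab' starting at position 3)
LZ77 triple: (3, 2, 'b')


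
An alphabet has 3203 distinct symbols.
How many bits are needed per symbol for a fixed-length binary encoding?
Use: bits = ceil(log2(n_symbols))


log2(3203) = 11.6452
Bracket: 2^11 = 2048 < 3203 <= 2^12 = 4096
So ceil(log2(3203)) = 12

bits = ceil(log2(3203)) = ceil(11.6452) = 12 bits


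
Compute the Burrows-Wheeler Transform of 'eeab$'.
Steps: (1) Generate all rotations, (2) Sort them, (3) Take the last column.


Rotations (sorted):
  0: $eeab -> last char: b
  1: ab$ee -> last char: e
  2: b$eea -> last char: a
  3: eab$e -> last char: e
  4: eeab$ -> last char: $


BWT = beae$


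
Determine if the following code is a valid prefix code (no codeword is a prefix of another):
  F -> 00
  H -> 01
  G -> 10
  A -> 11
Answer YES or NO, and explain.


Checking each pair (does one codeword prefix another?):
  F='00' vs H='01': no prefix
  F='00' vs G='10': no prefix
  F='00' vs A='11': no prefix
  H='01' vs F='00': no prefix
  H='01' vs G='10': no prefix
  H='01' vs A='11': no prefix
  G='10' vs F='00': no prefix
  G='10' vs H='01': no prefix
  G='10' vs A='11': no prefix
  A='11' vs F='00': no prefix
  A='11' vs H='01': no prefix
  A='11' vs G='10': no prefix
No violation found over all pairs.

YES -- this is a valid prefix code. No codeword is a prefix of any other codeword.


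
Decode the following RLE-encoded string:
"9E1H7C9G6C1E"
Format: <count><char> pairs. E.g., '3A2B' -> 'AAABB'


Expanding each <count><char> pair:
  9E -> 'EEEEEEEEE'
  1H -> 'H'
  7C -> 'CCCCCCC'
  9G -> 'GGGGGGGGG'
  6C -> 'CCCCCC'
  1E -> 'E'

Decoded = EEEEEEEEEHCCCCCCCGGGGGGGGGCCCCCCE


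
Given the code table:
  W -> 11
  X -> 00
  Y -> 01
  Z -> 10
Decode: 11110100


Decoding:
11 -> W
11 -> W
01 -> Y
00 -> X


Result: WWYX


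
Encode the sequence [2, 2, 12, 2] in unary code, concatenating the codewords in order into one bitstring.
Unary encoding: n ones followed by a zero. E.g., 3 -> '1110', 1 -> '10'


Encode each number as n ones followed by a terminating 0:
  2 -> 110 (3 bits)
  2 -> 110 (3 bits)
  12 -> 1111111111110 (13 bits)
  2 -> 110 (3 bits)
Total length = 3 + 3 + 13 + 3 = 22 bits.

Unary([2, 2, 12, 2]) = 1101101111111111110110 (22 bits)


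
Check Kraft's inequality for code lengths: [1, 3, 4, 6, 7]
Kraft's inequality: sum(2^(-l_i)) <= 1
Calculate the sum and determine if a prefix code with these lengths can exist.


Sum = 2^(-1) + 2^(-3) + 2^(-4) + 2^(-6) + 2^(-7)
    = 0.5 + 0.125 + 0.0625 + 0.015625 + 0.0078125
    = 91/128 = 0.7109375
Since 0.7109375 <= 1, Kraft's inequality IS satisfied.
A prefix code with these lengths CAN exist.

Kraft sum = 0.7109375. Satisfied.


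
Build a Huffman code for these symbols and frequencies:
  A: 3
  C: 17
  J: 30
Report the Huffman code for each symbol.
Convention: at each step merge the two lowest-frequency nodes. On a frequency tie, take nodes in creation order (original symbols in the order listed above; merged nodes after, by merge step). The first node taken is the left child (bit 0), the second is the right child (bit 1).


Huffman tree construction:
Step 1: Merge A(3) + C(17) = 20
Step 2: Merge (A+C)(20) + J(30) = 50
Read each symbol's code off the tree from the root (left child = 0, right child = 1).

Codes:
  A: 00 (length 2)
  C: 01 (length 2)
  J: 1 (length 1)
Average code length: 70/50 = 1.4000 bits/symbol


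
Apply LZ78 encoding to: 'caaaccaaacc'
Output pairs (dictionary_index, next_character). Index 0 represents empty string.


LZ78 encoding steps:
Dictionary: {0: ''}
Step 1: w='' (idx 0), next='c' -> output (0, 'c'), add 'c' as idx 1
Step 2: w='' (idx 0), next='a' -> output (0, 'a'), add 'a' as idx 2
Step 3: w='a' (idx 2), next='a' -> output (2, 'a'), add 'aa' as idx 3
Step 4: w='c' (idx 1), next='c' -> output (1, 'c'), add 'cc' as idx 4
Step 5: w='aa' (idx 3), next='a' -> output (3, 'a'), add 'aaa' as idx 5
Step 6: w='cc' (idx 4), end of input -> output (4, '')


Encoded: [(0, 'c'), (0, 'a'), (2, 'a'), (1, 'c'), (3, 'a'), (4, '')]


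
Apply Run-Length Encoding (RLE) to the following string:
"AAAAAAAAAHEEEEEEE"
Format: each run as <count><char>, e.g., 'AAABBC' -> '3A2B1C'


Scanning runs left to right:
  i=0: run of 'A' x 9 -> '9A'
  i=9: run of 'H' x 1 -> '1H'
  i=10: run of 'E' x 7 -> '7E'

RLE = 9A1H7E


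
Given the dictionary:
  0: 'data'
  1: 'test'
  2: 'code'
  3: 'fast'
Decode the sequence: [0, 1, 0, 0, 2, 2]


Look up each index in the dictionary:
  0 -> 'data'
  1 -> 'test'
  0 -> 'data'
  0 -> 'data'
  2 -> 'code'
  2 -> 'code'

Decoded: "data test data data code code"


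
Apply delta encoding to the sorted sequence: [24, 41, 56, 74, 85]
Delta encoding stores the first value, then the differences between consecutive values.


First value: 24
Deltas:
  41 - 24 = 17
  56 - 41 = 15
  74 - 56 = 18
  85 - 74 = 11


Delta encoded: [24, 17, 15, 18, 11]


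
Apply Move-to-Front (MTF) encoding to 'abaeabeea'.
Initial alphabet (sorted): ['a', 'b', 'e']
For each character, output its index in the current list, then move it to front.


MTF encoding:
'a': index 0 in ['a', 'b', 'e'] -> ['a', 'b', 'e']
'b': index 1 in ['a', 'b', 'e'] -> ['b', 'a', 'e']
'a': index 1 in ['b', 'a', 'e'] -> ['a', 'b', 'e']
'e': index 2 in ['a', 'b', 'e'] -> ['e', 'a', 'b']
'a': index 1 in ['e', 'a', 'b'] -> ['a', 'e', 'b']
'b': index 2 in ['a', 'e', 'b'] -> ['b', 'a', 'e']
'e': index 2 in ['b', 'a', 'e'] -> ['e', 'b', 'a']
'e': index 0 in ['e', 'b', 'a'] -> ['e', 'b', 'a']
'a': index 2 in ['e', 'b', 'a'] -> ['a', 'e', 'b']


Output: [0, 1, 1, 2, 1, 2, 2, 0, 2]


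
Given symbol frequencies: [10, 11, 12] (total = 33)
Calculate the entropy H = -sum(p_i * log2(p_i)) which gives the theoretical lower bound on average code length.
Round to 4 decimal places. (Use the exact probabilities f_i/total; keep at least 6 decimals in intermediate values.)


Per-symbol terms -p_i * log2(p_i) with p_i = f_i/33:
  p = 10/33 = 0.303030: log2(p) = -1.722466, -p*log2(p) = 0.521959
  p = 11/33 = 0.333333: log2(p) = -1.584963, -p*log2(p) = 0.528321
  p = 12/33 = 0.363636: log2(p) = -1.459432, -p*log2(p) = 0.530702
H = 0.521959 + 0.528321 + 0.530702 = 1.580982

H = 1.581 bits/symbol


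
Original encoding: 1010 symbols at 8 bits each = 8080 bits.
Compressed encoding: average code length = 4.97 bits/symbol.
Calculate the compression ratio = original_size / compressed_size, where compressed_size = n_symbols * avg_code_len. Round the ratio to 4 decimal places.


original_size = n_symbols * orig_bits = 1010 * 8 = 8080 bits
compressed_size = n_symbols * avg_code_len = 1010 * 4.97 = 5019.7 bits
ratio = original_size / compressed_size = 8080 / 5019.7 = 1.6097

Compression ratio = 1.6097


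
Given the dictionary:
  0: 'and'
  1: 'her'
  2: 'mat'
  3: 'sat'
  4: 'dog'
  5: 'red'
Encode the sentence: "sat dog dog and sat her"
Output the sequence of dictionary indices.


Look up each word in the dictionary:
  'sat' -> 3
  'dog' -> 4
  'dog' -> 4
  'and' -> 0
  'sat' -> 3
  'her' -> 1

Encoded: [3, 4, 4, 0, 3, 1]


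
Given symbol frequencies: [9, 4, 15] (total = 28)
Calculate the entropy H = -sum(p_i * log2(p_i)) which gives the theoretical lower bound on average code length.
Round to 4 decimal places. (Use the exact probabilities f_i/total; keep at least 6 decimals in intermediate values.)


Per-symbol terms -p_i * log2(p_i) with p_i = f_i/28:
  p = 9/28 = 0.321429: log2(p) = -1.637430, -p*log2(p) = 0.526317
  p = 4/28 = 0.142857: log2(p) = -2.807355, -p*log2(p) = 0.401051
  p = 15/28 = 0.535714: log2(p) = -0.900464, -p*log2(p) = 0.482392
H = 0.526317 + 0.401051 + 0.482392 = 1.409760

H = 1.4098 bits/symbol


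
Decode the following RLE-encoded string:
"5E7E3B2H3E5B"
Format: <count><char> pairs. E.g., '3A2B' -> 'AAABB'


Expanding each <count><char> pair:
  5E -> 'EEEEE'
  7E -> 'EEEEEEE'
  3B -> 'BBB'
  2H -> 'HH'
  3E -> 'EEE'
  5B -> 'BBBBB'

Decoded = EEEEEEEEEEEEBBBHHEEEBBBBB


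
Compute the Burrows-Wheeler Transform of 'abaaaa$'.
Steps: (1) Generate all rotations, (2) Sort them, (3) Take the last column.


Rotations (sorted):
  0: $abaaaa -> last char: a
  1: a$abaaa -> last char: a
  2: aa$abaa -> last char: a
  3: aaa$aba -> last char: a
  4: aaaa$ab -> last char: b
  5: abaaaa$ -> last char: $
  6: baaaa$a -> last char: a


BWT = aaaab$a


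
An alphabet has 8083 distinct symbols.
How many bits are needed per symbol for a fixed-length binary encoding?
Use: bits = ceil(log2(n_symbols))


log2(8083) = 12.9807
Bracket: 2^12 = 4096 < 8083 <= 2^13 = 8192
So ceil(log2(8083)) = 13

bits = ceil(log2(8083)) = ceil(12.9807) = 13 bits


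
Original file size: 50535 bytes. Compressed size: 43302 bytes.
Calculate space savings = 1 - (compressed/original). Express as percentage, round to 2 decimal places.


ratio = compressed/original = 43302/50535 = 0.856871
savings = 1 - ratio = 1 - 0.856871 = 0.143129
as a percentage: 0.143129 * 100 = 14.31%

Space savings = 1 - 43302/50535 = 14.31%


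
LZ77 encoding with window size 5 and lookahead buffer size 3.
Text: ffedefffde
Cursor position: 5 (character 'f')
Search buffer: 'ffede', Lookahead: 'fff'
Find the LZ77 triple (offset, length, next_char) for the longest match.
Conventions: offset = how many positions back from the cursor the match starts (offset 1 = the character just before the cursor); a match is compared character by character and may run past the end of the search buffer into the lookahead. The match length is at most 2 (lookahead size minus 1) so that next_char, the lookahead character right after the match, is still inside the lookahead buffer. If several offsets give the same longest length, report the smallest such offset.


Try each offset into the search buffer:
  offset=1 (pos 4, char 'e'): match length 0
  offset=2 (pos 3, char 'd'): match length 0
  offset=3 (pos 2, char 'e'): match length 0
  offset=4 (pos 1, char 'f'): match length 1
  offset=5 (pos 0, char 'f'): match length 2
Longest match has length 2 at offset 5.
next_char = character at position 5 + 2 = 7 -> 'f'

Best match: offset=5, length=2 (matching 'ff' starting at position 0)
LZ77 triple: (5, 2, 'f')


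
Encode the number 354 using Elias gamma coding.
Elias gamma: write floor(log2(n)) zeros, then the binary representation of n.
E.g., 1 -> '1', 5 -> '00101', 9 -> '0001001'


num_bits = floor(log2(354)) + 1 = 9
leading_zeros = num_bits - 1 = 8
binary(354) = 101100010

Elias gamma(354) = '00000000' + '101100010' = 00000000101100010 (17 bits)


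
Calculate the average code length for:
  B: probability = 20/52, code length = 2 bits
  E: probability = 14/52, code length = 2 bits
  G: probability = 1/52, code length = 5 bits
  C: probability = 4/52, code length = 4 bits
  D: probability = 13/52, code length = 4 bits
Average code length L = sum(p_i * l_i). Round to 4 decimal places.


Weighted contributions p_i * l_i:
  B: (20/52) * 2 = 40/52
  E: (14/52) * 2 = 28/52
  G: (1/52) * 5 = 5/52
  C: (4/52) * 4 = 16/52
  D: (13/52) * 4 = 52/52
Sum = (40 + 28 + 5 + 16 + 52)/52 = 141/52

L = 141/52 = 2.7115 bits/symbol
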